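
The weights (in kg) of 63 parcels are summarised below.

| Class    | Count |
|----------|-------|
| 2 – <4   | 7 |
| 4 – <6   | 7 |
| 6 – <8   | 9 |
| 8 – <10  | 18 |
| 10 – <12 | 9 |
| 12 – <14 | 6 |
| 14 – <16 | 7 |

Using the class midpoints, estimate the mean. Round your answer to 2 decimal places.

8.94

Midpoints: 3, 5, 7, 9, 11, 13, 15
Σfm = 7×3 + 7×5 + 9×7 + 18×9 + 9×11 + 6×13 + 7×15 = 563
n = Σf = 63
Mean = 563 / 63 = 8.9365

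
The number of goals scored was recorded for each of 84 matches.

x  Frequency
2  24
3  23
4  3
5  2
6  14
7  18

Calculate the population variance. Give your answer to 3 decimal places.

4.012

Values: 2, 3, 4, 5, 6, 7
n = 84, Σfx = 349, mean = 4.1548
Σfx² = 1787
Σf(x − x̄)² = Σfx² − (Σfx)²/n = 1787 − 349²/84 = 336.9881
Population variance = 336.9881 / 84 = 4.0118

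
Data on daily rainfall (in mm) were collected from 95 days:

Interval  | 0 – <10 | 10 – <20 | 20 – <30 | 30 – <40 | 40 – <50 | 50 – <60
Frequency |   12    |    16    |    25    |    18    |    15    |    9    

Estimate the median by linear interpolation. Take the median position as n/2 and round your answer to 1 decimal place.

Cumulative frequencies: 12, 28, 53, 71, 86, 95
n = 95; position = n/2 = 47.5.
This falls in the class 20 – <30: L = 20, F = 28, f = 25, h = 10.
Median ≈ 20 + ((47.5 − 28) / 25) × 10 = 27.8000

27.8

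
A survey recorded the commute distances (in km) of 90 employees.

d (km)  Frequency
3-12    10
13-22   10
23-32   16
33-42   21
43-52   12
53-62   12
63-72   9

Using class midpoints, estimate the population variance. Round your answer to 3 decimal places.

318.778

Midpoints: 7.5, 17.5, 27.5, 37.5, 47.5, 57.5, 67.5
n = 90, Σfm = 3345, mean = 37.1667
Σfm² = 153012.5
Σf(m − x̄)² = Σfm² − (Σfm)²/n = 153012.5 − 3345²/90 = 28690.0000
Population variance = 28690.0000 / 90 = 318.7778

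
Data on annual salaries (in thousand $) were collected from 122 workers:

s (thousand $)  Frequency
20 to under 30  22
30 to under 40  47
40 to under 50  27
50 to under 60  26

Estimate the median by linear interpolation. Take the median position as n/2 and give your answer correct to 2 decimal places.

Cumulative frequencies: 22, 69, 96, 122
n = 122; position = n/2 = 61.
This falls in the class 30 to under 40: L = 30, F = 22, f = 47, h = 10.
Median ≈ 30 + ((61 − 22) / 47) × 10 = 38.2979

38.30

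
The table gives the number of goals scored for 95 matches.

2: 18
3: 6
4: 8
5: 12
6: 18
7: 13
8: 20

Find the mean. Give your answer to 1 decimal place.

5.3

Values: 2, 3, 4, 5, 6, 7, 8
Σfx = 18×2 + 6×3 + 8×4 + 12×5 + 18×6 + 13×7 + 20×8 = 505
n = Σf = 95
Mean = 505 / 95 = 5.3158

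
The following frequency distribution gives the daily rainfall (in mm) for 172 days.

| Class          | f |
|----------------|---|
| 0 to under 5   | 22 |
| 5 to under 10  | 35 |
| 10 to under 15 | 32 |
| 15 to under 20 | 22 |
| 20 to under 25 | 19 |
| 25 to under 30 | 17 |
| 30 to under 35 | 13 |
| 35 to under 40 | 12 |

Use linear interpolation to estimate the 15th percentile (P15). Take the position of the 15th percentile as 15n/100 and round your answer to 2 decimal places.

5.54

Cumulative frequencies: 22, 57, 89, 111, 130, 147, 160, 172
n = 172; position = 15n/100 = 25.8.
This falls in the class 5 to under 10: L = 5, F = 22, f = 35, h = 5.
15th percentile ≈ 5 + ((25.8 − 22) / 35) × 5 = 5.5429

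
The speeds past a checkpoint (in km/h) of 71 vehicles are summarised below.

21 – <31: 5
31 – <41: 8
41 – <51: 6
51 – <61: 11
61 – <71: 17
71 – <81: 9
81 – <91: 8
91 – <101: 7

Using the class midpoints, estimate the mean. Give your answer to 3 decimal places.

Midpoints: 26, 36, 46, 56, 66, 76, 86, 96
Σfm = 5×26 + 8×36 + 6×46 + 11×56 + 17×66 + 9×76 + 8×86 + 7×96 = 4476
n = Σf = 71
Mean = 4476 / 71 = 63.0423

63.042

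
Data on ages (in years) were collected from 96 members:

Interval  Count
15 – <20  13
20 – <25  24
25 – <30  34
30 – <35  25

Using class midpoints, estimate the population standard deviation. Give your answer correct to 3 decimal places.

4.961

Midpoints: 17.5, 22.5, 27.5, 32.5
n = 96, Σfm = 2515, mean = 26.1979
Σfm² = 68250
Σf(m − x̄)² = Σfm² − (Σfm)²/n = 68250 − 2515²/96 = 2362.2396
Population variance = 2362.2396 / 96 = 24.6067
Standard deviation = √24.6067 = 4.9605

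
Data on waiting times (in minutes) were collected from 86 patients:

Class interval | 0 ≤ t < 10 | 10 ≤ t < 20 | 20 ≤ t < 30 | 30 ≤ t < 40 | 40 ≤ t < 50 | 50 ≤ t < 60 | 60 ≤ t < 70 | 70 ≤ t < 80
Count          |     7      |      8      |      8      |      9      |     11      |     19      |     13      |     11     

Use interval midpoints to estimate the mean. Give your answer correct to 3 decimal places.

Midpoints: 5, 15, 25, 35, 45, 55, 65, 75
Σfm = 7×5 + 8×15 + 8×25 + 9×35 + 11×45 + 19×55 + 13×65 + 11×75 = 3880
n = Σf = 86
Mean = 3880 / 86 = 45.1163

45.116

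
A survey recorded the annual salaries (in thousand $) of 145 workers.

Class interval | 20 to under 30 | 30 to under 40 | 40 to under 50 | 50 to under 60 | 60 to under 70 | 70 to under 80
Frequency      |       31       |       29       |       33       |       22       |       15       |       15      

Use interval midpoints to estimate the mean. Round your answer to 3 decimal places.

45.414

Midpoints: 25, 35, 45, 55, 65, 75
Σfm = 31×25 + 29×35 + 33×45 + 22×55 + 15×65 + 15×75 = 6585
n = Σf = 145
Mean = 6585 / 145 = 45.4138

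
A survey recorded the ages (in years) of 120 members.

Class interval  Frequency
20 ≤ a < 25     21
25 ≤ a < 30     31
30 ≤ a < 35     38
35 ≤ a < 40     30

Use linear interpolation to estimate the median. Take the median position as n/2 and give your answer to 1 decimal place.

Cumulative frequencies: 21, 52, 90, 120
n = 120; position = n/2 = 60.
This falls in the class 30 ≤ a < 35: L = 30, F = 52, f = 38, h = 5.
Median ≈ 30 + ((60 − 52) / 38) × 5 = 31.0526

31.1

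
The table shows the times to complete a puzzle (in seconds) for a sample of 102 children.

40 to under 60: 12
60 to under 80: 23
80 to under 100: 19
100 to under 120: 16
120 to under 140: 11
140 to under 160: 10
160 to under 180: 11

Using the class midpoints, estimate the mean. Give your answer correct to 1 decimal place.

102.7

Midpoints: 50, 70, 90, 110, 130, 150, 170
Σfm = 12×50 + 23×70 + 19×90 + 16×110 + 11×130 + 10×150 + 11×170 = 10480
n = Σf = 102
Mean = 10480 / 102 = 102.7451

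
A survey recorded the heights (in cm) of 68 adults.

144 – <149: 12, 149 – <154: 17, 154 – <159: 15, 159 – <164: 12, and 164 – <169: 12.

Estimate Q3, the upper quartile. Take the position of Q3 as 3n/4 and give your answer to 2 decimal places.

161.92

Cumulative frequencies: 12, 29, 44, 56, 68
n = 68; position = 3n/4 = 51.
This falls in the class 159 – <164: L = 159, F = 44, f = 12, h = 5.
Upper quartile ≈ 159 + ((51 − 44) / 12) × 5 = 161.9167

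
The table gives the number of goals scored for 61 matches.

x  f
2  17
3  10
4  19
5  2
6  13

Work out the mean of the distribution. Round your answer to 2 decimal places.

3.74

Values: 2, 3, 4, 5, 6
Σfx = 17×2 + 10×3 + 19×4 + 2×5 + 13×6 = 228
n = Σf = 61
Mean = 228 / 61 = 3.7377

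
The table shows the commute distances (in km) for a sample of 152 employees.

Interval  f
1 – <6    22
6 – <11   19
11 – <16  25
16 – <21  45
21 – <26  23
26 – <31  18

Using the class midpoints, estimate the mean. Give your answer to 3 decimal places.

16.197

Midpoints: 3.5, 8.5, 13.5, 18.5, 23.5, 28.5
Σfm = 22×3.5 + 19×8.5 + 25×13.5 + 45×18.5 + 23×23.5 + 18×28.5 = 2462
n = Σf = 152
Mean = 2462 / 152 = 16.1974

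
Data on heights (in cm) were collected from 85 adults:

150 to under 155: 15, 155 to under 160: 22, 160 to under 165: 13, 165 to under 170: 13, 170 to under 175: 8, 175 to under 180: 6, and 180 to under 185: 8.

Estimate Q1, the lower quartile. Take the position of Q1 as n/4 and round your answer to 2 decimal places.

156.42

Cumulative frequencies: 15, 37, 50, 63, 71, 77, 85
n = 85; position = n/4 = 21.25.
This falls in the class 155 to under 160: L = 155, F = 15, f = 22, h = 5.
Lower quartile ≈ 155 + ((21.25 − 15) / 22) × 5 = 156.4205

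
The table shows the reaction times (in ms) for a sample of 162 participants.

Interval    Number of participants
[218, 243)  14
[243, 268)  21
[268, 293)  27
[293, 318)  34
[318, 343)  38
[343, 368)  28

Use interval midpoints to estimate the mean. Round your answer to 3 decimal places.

302.877

Midpoints: 230.5, 255.5, 280.5, 305.5, 330.5, 355.5
Σfm = 14×230.5 + 21×255.5 + 27×280.5 + 34×305.5 + 38×330.5 + 28×355.5 = 49066
n = Σf = 162
Mean = 49066 / 162 = 302.8765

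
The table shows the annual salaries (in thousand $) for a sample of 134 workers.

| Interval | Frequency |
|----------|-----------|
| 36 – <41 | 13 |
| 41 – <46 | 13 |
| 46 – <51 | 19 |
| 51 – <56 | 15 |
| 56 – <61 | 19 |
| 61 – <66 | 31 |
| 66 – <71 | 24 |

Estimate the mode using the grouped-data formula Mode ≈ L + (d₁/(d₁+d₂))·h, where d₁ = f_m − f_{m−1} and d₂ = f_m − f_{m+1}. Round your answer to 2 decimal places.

64.16

Modal class: 61 – <66 (highest frequency 31).
d₁ = 31 − 19 = 12, d₂ = 31 − 24 = 7
Mode ≈ 61 + (12/(12+7)) × 5 = 61 + 3.1579 = 64.1579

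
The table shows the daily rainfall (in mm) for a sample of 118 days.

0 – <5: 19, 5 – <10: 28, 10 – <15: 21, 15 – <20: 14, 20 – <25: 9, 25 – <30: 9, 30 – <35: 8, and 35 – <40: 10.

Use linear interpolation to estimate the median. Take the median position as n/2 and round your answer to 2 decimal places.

12.86

Cumulative frequencies: 19, 47, 68, 82, 91, 100, 108, 118
n = 118; position = n/2 = 59.
This falls in the class 10 – <15: L = 10, F = 47, f = 21, h = 5.
Median ≈ 10 + ((59 − 47) / 21) × 5 = 12.8571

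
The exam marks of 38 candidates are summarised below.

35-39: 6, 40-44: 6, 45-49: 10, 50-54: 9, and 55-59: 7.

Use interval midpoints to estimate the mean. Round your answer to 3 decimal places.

47.658

Midpoints: 37, 42, 47, 52, 57
Σfm = 6×37 + 6×42 + 10×47 + 9×52 + 7×57 = 1811
n = Σf = 38
Mean = 1811 / 38 = 47.6579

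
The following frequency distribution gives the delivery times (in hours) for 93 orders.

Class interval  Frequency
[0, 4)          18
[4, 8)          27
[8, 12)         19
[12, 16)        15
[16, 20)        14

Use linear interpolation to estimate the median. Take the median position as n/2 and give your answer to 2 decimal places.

Cumulative frequencies: 18, 45, 64, 79, 93
n = 93; position = n/2 = 46.5.
This falls in the class [8, 12): L = 8, F = 45, f = 19, h = 4.
Median ≈ 8 + ((46.5 − 45) / 19) × 4 = 8.3158

8.32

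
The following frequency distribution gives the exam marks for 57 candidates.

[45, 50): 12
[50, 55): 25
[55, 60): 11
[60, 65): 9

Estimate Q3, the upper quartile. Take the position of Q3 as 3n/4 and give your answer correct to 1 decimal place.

57.6

Cumulative frequencies: 12, 37, 48, 57
n = 57; position = 3n/4 = 42.75.
This falls in the class [55, 60): L = 55, F = 37, f = 11, h = 5.
Upper quartile ≈ 55 + ((42.75 − 37) / 11) × 5 = 57.6136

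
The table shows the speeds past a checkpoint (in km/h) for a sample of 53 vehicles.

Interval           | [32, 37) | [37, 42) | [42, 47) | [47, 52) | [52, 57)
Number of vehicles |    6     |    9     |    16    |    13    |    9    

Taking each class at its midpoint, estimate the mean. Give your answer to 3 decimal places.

45.443

Midpoints: 34.5, 39.5, 44.5, 49.5, 54.5
Σfm = 6×34.5 + 9×39.5 + 16×44.5 + 13×49.5 + 9×54.5 = 2408.5
n = Σf = 53
Mean = 2408.5 / 53 = 45.4434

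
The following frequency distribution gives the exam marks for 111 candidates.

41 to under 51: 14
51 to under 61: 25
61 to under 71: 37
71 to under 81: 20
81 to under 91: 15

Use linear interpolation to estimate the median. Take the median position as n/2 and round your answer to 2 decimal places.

Cumulative frequencies: 14, 39, 76, 96, 111
n = 111; position = n/2 = 55.5.
This falls in the class 61 to under 71: L = 61, F = 39, f = 37, h = 10.
Median ≈ 61 + ((55.5 − 39) / 37) × 10 = 65.4595

65.46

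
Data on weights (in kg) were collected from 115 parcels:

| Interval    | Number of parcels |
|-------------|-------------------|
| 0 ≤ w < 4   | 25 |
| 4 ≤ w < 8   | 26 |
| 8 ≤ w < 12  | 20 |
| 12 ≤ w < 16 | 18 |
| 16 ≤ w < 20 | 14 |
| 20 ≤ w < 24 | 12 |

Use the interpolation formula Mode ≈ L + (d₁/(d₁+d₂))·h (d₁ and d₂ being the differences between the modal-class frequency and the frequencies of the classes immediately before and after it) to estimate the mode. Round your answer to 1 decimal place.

4.6

Modal class: 4 ≤ w < 8 (highest frequency 26).
d₁ = 26 − 25 = 1, d₂ = 26 − 20 = 6
Mode ≈ 4 + (1/(1+6)) × 4 = 4 + 0.5714 = 4.5714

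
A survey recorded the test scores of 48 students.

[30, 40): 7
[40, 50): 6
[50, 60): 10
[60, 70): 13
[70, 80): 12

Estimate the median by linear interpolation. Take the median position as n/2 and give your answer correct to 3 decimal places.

Cumulative frequencies: 7, 13, 23, 36, 48
n = 48; position = n/2 = 24.
This falls in the class [60, 70): L = 60, F = 23, f = 13, h = 10.
Median ≈ 60 + ((24 − 23) / 13) × 10 = 60.7692

60.769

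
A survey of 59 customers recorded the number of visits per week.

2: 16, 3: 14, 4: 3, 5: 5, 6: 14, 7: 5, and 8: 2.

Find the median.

Cumulative frequencies: 16, 30, 33, 38, 52, 57, 59
n = 59, so the median is the value in position (n+1)/2 = 30.
Position 30 falls at value 3.

3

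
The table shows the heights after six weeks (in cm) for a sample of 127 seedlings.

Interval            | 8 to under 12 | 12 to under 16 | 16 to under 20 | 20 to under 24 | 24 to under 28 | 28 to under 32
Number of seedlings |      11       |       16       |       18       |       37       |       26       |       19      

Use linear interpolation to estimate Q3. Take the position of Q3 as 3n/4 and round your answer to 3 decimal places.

26.038

Cumulative frequencies: 11, 27, 45, 82, 108, 127
n = 127; position = 3n/4 = 95.25.
This falls in the class 24 to under 28: L = 24, F = 82, f = 26, h = 4.
Upper quartile ≈ 24 + ((95.25 − 82) / 26) × 4 = 26.0385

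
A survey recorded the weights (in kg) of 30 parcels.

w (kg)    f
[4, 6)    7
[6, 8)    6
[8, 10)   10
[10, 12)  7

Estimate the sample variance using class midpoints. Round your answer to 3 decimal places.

4.878

Midpoints: 5, 7, 9, 11
n = 30, Σfm = 244, mean = 8.1333
Σfm² = 2126
Σf(m − x̄)² = Σfm² − (Σfm)²/n = 2126 − 244²/30 = 141.4667
Sample variance = 141.4667 / 29 = 4.8782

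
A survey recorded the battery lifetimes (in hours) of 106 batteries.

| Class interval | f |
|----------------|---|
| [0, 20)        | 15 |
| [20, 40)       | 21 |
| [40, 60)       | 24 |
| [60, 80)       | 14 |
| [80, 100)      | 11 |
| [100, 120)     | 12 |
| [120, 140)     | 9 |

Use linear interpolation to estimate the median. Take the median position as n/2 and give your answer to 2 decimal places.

Cumulative frequencies: 15, 36, 60, 74, 85, 97, 106
n = 106; position = n/2 = 53.
This falls in the class [40, 60): L = 40, F = 36, f = 24, h = 20.
Median ≈ 40 + ((53 − 36) / 24) × 20 = 54.1667

54.17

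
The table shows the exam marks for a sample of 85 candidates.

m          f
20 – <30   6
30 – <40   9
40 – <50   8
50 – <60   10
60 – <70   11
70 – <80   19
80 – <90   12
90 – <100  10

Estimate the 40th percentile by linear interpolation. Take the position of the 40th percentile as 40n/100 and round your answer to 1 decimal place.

60.9

Cumulative frequencies: 6, 15, 23, 33, 44, 63, 75, 85
n = 85; position = 40n/100 = 34.
This falls in the class 60 – <70: L = 60, F = 33, f = 11, h = 10.
40th percentile ≈ 60 + ((34 − 33) / 11) × 10 = 60.9091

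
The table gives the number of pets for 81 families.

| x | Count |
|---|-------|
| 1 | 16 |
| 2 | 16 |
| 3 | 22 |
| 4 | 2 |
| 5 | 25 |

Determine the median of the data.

3

Cumulative frequencies: 16, 32, 54, 56, 81
n = 81, so the median is the value in position (n+1)/2 = 41.
Position 41 falls at value 3.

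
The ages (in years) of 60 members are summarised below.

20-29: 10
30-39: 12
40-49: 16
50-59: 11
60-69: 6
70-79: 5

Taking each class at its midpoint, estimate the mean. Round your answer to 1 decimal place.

Midpoints: 24.5, 34.5, 44.5, 54.5, 64.5, 74.5
Σfm = 10×24.5 + 12×34.5 + 16×44.5 + 11×54.5 + 6×64.5 + 5×74.5 = 2730
n = Σf = 60
Mean = 2730 / 60 = 45.5000

45.5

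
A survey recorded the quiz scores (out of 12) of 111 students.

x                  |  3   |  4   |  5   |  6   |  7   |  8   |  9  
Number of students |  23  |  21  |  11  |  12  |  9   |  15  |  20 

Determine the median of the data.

Cumulative frequencies: 23, 44, 55, 67, 76, 91, 111
n = 111, so the median is the value in position (n+1)/2 = 56.
Position 56 falls at value 6.

6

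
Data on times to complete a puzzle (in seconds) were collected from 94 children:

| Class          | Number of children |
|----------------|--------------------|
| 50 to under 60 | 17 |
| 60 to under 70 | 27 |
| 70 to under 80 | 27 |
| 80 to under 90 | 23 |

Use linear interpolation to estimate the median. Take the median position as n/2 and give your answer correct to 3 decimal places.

71.111

Cumulative frequencies: 17, 44, 71, 94
n = 94; position = n/2 = 47.
This falls in the class 70 to under 80: L = 70, F = 44, f = 27, h = 10.
Median ≈ 70 + ((47 − 44) / 27) × 10 = 71.1111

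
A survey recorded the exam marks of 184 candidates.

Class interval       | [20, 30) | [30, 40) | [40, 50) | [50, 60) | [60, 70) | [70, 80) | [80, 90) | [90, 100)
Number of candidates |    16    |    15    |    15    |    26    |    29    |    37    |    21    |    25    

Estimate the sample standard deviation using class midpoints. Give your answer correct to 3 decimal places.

21.198

Midpoints: 25, 35, 45, 55, 65, 75, 85, 95
n = 184, Σfm = 11850, mean = 64.4022
Σfm² = 845400
Σf(m − x̄)² = Σfm² − (Σfm)²/n = 845400 − 11850²/184 = 82234.2391
Sample variance = 82234.2391 / 183 = 449.3674
Standard deviation = √449.3674 = 21.1983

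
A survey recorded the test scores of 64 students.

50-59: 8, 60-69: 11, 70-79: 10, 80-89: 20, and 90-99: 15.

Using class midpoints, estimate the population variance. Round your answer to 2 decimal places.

179.27

Midpoints: 54.5, 64.5, 74.5, 84.5, 94.5
n = 64, Σfm = 4998, mean = 78.0938
Σfm² = 401786
Σf(m − x̄)² = Σfm² − (Σfm)²/n = 401786 − 4998²/64 = 11473.4375
Population variance = 11473.4375 / 64 = 179.2725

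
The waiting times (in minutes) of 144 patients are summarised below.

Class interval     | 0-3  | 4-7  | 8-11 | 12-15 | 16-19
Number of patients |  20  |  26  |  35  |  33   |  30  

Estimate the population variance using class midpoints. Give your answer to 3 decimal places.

Midpoints: 1.5, 5.5, 9.5, 13.5, 17.5
n = 144, Σfm = 1476, mean = 10.2500
Σfm² = 19192
Σf(m − x̄)² = Σfm² − (Σfm)²/n = 19192 − 1476²/144 = 4063.0000
Population variance = 4063.0000 / 144 = 28.2153

28.215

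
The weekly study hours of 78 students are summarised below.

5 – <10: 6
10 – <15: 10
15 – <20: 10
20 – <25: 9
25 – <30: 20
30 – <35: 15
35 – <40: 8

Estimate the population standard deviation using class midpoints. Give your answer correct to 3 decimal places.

8.904

Midpoints: 7.5, 12.5, 17.5, 22.5, 27.5, 32.5, 37.5
n = 78, Σfm = 1885, mean = 24.1667
Σfm² = 51737.5
Σf(m − x̄)² = Σfm² − (Σfm)²/n = 51737.5 − 1885²/78 = 6183.3333
Population variance = 6183.3333 / 78 = 79.2735
Standard deviation = √79.2735 = 8.9036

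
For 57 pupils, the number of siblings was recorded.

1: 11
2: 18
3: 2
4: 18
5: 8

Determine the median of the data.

2

Cumulative frequencies: 11, 29, 31, 49, 57
n = 57, so the median is the value in position (n+1)/2 = 29.
Position 29 falls at value 2.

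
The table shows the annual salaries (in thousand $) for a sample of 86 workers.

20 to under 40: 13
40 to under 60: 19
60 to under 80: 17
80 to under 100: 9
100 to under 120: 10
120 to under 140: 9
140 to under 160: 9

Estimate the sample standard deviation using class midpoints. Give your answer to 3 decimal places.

38.764

Midpoints: 30, 50, 70, 90, 110, 130, 150
n = 86, Σfm = 6960, mean = 80.9302
Σfm² = 691000
Σf(m − x̄)² = Σfm² − (Σfm)²/n = 691000 − 6960²/86 = 127725.5814
Sample variance = 127725.5814 / 85 = 1502.6539
Standard deviation = √1502.6539 = 38.7641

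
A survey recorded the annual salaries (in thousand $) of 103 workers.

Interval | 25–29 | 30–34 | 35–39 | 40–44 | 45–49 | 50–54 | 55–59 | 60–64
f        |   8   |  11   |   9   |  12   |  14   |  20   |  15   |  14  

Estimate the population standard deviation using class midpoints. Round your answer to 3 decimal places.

Midpoints: 27, 32, 37, 42, 47, 52, 57, 62
n = 103, Σfm = 4826, mean = 46.8544
Σfm² = 238142
Σf(m − x̄)² = Σfm² − (Σfm)²/n = 238142 − 4826²/103 = 12022.8155
Population variance = 12022.8155 / 103 = 116.7264
Standard deviation = √116.7264 = 10.8040

10.804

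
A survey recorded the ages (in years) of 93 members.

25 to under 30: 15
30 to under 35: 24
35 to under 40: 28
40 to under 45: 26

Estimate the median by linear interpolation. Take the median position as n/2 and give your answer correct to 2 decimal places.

36.34

Cumulative frequencies: 15, 39, 67, 93
n = 93; position = n/2 = 46.5.
This falls in the class 35 to under 40: L = 35, F = 39, f = 28, h = 5.
Median ≈ 35 + ((46.5 − 39) / 28) × 5 = 36.3393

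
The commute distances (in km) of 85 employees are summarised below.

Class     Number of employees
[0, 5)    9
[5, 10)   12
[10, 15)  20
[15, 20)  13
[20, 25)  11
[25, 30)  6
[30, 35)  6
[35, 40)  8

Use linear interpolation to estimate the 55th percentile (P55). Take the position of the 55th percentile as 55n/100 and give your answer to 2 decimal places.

17.21

Cumulative frequencies: 9, 21, 41, 54, 65, 71, 77, 85
n = 85; position = 55n/100 = 46.75.
This falls in the class [15, 20): L = 15, F = 41, f = 13, h = 5.
55th percentile ≈ 15 + ((46.75 − 41) / 13) × 5 = 17.2115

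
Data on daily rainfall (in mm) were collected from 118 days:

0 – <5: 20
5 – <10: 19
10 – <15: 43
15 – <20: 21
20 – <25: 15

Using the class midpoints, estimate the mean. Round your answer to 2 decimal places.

12.16

Midpoints: 2.5, 7.5, 12.5, 17.5, 22.5
Σfm = 20×2.5 + 19×7.5 + 43×12.5 + 21×17.5 + 15×22.5 = 1435
n = Σf = 118
Mean = 1435 / 118 = 12.1610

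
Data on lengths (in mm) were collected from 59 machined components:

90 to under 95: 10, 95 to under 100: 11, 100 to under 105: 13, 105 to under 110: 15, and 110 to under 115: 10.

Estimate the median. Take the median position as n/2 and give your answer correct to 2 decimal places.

103.27

Cumulative frequencies: 10, 21, 34, 49, 59
n = 59; position = n/2 = 29.5.
This falls in the class 100 to under 105: L = 100, F = 21, f = 13, h = 5.
Median ≈ 100 + ((29.5 − 21) / 13) × 5 = 103.2692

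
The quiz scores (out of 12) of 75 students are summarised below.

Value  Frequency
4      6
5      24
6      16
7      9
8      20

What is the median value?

Cumulative frequencies: 6, 30, 46, 55, 75
n = 75, so the median is the value in position (n+1)/2 = 38.
Position 38 falls at value 6.

6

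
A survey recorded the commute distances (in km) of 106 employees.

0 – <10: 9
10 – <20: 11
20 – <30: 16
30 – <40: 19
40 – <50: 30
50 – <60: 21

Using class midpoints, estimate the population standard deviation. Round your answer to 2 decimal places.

Midpoints: 5, 15, 25, 35, 45, 55
n = 106, Σfm = 3780, mean = 35.6604
Σfm² = 160250
Σf(m − x̄)² = Σfm² − (Σfm)²/n = 160250 − 3780²/106 = 25453.7736
Population variance = 25453.7736 / 106 = 240.1299
Standard deviation = √240.1299 = 15.4961

15.50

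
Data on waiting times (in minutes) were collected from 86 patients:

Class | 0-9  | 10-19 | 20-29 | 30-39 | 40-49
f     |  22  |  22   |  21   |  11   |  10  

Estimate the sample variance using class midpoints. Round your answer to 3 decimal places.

Midpoints: 4.5, 14.5, 24.5, 34.5, 44.5
n = 86, Σfm = 1757, mean = 20.4302
Σfm² = 50571.5
Σf(m − x̄)² = Σfm² − (Σfm)²/n = 50571.5 − 1757²/86 = 14675.5814
Sample variance = 14675.5814 / 85 = 172.6539

172.654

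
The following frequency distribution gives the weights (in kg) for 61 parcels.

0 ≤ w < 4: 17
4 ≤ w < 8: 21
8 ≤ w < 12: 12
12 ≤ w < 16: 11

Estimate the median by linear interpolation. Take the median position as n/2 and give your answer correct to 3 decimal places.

Cumulative frequencies: 17, 38, 50, 61
n = 61; position = n/2 = 30.5.
This falls in the class 4 ≤ w < 8: L = 4, F = 17, f = 21, h = 4.
Median ≈ 4 + ((30.5 − 17) / 21) × 4 = 6.5714

6.571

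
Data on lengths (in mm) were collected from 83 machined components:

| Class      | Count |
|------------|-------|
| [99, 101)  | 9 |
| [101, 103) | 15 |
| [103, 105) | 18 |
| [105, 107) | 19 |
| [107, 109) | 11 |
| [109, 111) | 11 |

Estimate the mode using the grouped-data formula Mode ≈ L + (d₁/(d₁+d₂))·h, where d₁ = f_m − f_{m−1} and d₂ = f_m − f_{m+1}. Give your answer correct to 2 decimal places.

Modal class: [105, 107) (highest frequency 19).
d₁ = 19 − 18 = 1, d₂ = 19 − 11 = 8
Mode ≈ 105 + (1/(1+8)) × 2 = 105 + 0.2222 = 105.2222

105.22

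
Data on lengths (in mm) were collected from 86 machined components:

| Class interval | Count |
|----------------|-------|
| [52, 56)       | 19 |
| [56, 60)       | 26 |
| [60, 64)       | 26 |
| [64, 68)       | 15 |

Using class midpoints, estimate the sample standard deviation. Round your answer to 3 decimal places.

Midpoints: 54, 58, 62, 66
n = 86, Σfm = 5136, mean = 59.7209
Σfm² = 308152
Σf(m − x̄)² = Σfm² − (Σfm)²/n = 308152 − 5136²/86 = 1425.3023
Sample variance = 1425.3023 / 85 = 16.7683
Standard deviation = √16.7683 = 4.0949

4.095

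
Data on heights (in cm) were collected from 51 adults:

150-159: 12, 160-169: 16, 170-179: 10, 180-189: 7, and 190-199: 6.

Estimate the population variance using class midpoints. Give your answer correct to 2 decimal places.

169.32

Midpoints: 154.5, 164.5, 174.5, 184.5, 194.5
n = 51, Σfm = 8689.5, mean = 170.3824
Σfm² = 1489172.75
Σf(m − x̄)² = Σfm² − (Σfm)²/n = 1489172.75 − 8689.5²/51 = 8635.2941
Population variance = 8635.2941 / 51 = 169.3195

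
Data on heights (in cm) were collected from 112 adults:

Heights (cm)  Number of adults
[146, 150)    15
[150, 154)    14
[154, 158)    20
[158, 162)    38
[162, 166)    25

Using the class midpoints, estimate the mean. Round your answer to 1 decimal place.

157.6

Midpoints: 148, 152, 156, 160, 164
Σfm = 15×148 + 14×152 + 20×156 + 38×160 + 25×164 = 17648
n = Σf = 112
Mean = 17648 / 112 = 157.5714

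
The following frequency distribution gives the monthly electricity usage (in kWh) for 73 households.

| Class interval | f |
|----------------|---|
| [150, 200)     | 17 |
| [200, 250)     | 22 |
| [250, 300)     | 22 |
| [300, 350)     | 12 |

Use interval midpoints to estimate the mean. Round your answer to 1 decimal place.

244.9

Midpoints: 175, 225, 275, 325
Σfm = 17×175 + 22×225 + 22×275 + 12×325 = 17875
n = Σf = 73
Mean = 17875 / 73 = 244.8630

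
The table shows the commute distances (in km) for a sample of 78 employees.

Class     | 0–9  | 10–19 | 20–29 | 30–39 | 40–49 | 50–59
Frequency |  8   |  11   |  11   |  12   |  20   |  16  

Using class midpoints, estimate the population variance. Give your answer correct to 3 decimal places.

Midpoints: 4.5, 14.5, 24.5, 34.5, 44.5, 54.5
n = 78, Σfm = 2641, mean = 33.8590
Σfm² = 110489.5
Σf(m − x̄)² = Σfm² − (Σfm)²/n = 110489.5 − 2641²/78 = 21067.9487
Population variance = 21067.9487 / 78 = 270.1019

270.102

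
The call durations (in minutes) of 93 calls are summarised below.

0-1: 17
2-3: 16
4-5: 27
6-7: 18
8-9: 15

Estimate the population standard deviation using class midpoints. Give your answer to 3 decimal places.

2.639

Midpoints: 0.5, 2.5, 4.5, 6.5, 8.5
n = 93, Σfm = 414.5, mean = 4.4570
Σfm² = 2495.25
Σf(m − x̄)² = Σfm² − (Σfm)²/n = 2495.25 − 414.5²/93 = 647.8280
Population variance = 647.8280 / 93 = 6.9659
Standard deviation = √6.9659 = 2.6393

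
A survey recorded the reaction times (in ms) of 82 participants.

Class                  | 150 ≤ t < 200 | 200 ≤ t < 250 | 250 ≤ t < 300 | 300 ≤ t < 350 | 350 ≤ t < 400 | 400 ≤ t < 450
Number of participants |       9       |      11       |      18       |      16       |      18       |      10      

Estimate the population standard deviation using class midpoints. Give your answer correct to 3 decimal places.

Midpoints: 175, 225, 275, 325, 375, 425
n = 82, Σfm = 25200, mean = 307.3171
Σfm² = 8221250
Σf(m − x̄)² = Σfm² − (Σfm)²/n = 8221250 − 25200²/82 = 476859.7561
Population variance = 476859.7561 / 82 = 5815.3629
Standard deviation = √5815.3629 = 76.2585

76.259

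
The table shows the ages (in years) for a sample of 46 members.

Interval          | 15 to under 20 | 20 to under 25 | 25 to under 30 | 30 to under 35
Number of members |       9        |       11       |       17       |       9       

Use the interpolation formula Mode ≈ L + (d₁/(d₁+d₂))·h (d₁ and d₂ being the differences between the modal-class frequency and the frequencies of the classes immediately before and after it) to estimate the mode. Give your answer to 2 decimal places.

27.14

Modal class: 25 to under 30 (highest frequency 17).
d₁ = 17 − 11 = 6, d₂ = 17 − 9 = 8
Mode ≈ 25 + (6/(6+8)) × 5 = 25 + 2.1429 = 27.1429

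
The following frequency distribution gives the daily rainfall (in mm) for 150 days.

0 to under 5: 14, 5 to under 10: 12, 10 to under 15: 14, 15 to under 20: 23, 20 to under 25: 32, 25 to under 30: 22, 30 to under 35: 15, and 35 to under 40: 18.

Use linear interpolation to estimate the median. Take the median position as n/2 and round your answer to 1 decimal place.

Cumulative frequencies: 14, 26, 40, 63, 95, 117, 132, 150
n = 150; position = n/2 = 75.
This falls in the class 20 to under 25: L = 20, F = 63, f = 32, h = 5.
Median ≈ 20 + ((75 − 63) / 32) × 5 = 21.8750

21.9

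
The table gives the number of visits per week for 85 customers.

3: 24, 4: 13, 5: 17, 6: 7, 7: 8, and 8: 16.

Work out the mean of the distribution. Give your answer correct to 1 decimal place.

Values: 3, 4, 5, 6, 7, 8
Σfx = 24×3 + 13×4 + 17×5 + 7×6 + 8×7 + 16×8 = 435
n = Σf = 85
Mean = 435 / 85 = 5.1176

5.1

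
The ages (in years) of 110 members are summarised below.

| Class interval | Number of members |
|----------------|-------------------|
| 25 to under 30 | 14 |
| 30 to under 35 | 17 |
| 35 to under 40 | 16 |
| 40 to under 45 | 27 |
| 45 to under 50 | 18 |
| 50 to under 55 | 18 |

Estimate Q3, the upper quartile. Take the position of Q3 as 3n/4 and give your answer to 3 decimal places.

Cumulative frequencies: 14, 31, 47, 74, 92, 110
n = 110; position = 3n/4 = 82.5.
This falls in the class 45 to under 50: L = 45, F = 74, f = 18, h = 5.
Upper quartile ≈ 45 + ((82.5 − 74) / 18) × 5 = 47.3611

47.361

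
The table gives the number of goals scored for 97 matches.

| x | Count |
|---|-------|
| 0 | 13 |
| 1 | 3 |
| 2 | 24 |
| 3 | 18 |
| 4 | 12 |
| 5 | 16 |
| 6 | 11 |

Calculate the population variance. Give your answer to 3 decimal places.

3.375

Values: 0, 1, 2, 3, 4, 5, 6
n = 97, Σfx = 299, mean = 3.0825
Σfx² = 1249
Σf(x − x̄)² = Σfx² − (Σfx)²/n = 1249 − 299²/97 = 327.3402
Population variance = 327.3402 / 97 = 3.3746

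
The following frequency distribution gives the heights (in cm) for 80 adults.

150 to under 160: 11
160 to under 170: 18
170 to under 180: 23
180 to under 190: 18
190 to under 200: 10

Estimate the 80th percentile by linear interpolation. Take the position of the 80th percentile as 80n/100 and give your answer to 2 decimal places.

Cumulative frequencies: 11, 29, 52, 70, 80
n = 80; position = 80n/100 = 64.
This falls in the class 180 to under 190: L = 180, F = 52, f = 18, h = 10.
80th percentile ≈ 180 + ((64 − 52) / 18) × 10 = 186.6667

186.67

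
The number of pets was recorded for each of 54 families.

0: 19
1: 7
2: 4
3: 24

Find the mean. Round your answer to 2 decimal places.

1.61

Values: 0, 1, 2, 3
Σfx = 19×0 + 7×1 + 4×2 + 24×3 = 87
n = Σf = 54
Mean = 87 / 54 = 1.6111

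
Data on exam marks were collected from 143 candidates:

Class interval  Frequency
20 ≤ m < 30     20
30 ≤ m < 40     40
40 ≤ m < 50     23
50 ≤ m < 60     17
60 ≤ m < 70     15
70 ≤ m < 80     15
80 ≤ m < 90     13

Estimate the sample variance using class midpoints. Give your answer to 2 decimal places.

360.11

Midpoints: 25, 35, 45, 55, 65, 75, 85
n = 143, Σfm = 7075, mean = 49.4755
Σfm² = 401175
Σf(m − x̄)² = Σfm² − (Σfm)²/n = 401175 − 7075²/143 = 51135.6643
Sample variance = 51135.6643 / 142 = 360.1103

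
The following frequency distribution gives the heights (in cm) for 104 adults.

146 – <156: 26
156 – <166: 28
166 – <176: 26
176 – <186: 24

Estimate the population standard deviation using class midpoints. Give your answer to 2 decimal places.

Midpoints: 151, 161, 171, 181
n = 104, Σfm = 17224, mean = 165.6154
Σfm² = 2865144
Σf(m − x̄)² = Σfm² − (Σfm)²/n = 2865144 − 17224²/104 = 12584.6154
Population variance = 12584.6154 / 104 = 121.0059
Standard deviation = √121.0059 = 11.0003

11.00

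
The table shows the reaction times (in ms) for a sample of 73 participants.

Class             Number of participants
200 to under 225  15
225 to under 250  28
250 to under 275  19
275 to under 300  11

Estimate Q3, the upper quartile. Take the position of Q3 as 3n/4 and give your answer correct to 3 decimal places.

Cumulative frequencies: 15, 43, 62, 73
n = 73; position = 3n/4 = 54.75.
This falls in the class 250 to under 275: L = 250, F = 43, f = 19, h = 25.
Upper quartile ≈ 250 + ((54.75 − 43) / 19) × 25 = 265.4605

265.461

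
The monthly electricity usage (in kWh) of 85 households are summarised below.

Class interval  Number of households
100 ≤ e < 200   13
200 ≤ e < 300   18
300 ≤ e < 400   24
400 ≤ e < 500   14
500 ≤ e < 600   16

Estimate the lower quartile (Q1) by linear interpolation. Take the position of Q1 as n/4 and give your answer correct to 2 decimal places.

245.83

Cumulative frequencies: 13, 31, 55, 69, 85
n = 85; position = n/4 = 21.25.
This falls in the class 200 ≤ e < 300: L = 200, F = 13, f = 18, h = 100.
Lower quartile ≈ 200 + ((21.25 − 13) / 18) × 100 = 245.8333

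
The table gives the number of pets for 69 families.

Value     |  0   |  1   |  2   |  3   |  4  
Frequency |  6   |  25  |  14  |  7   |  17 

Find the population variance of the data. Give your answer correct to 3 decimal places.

1.794

Values: 0, 1, 2, 3, 4
n = 69, Σfx = 142, mean = 2.0580
Σfx² = 416
Σf(x − x̄)² = Σfx² − (Σfx)²/n = 416 − 142²/69 = 123.7681
Population variance = 123.7681 / 69 = 1.7937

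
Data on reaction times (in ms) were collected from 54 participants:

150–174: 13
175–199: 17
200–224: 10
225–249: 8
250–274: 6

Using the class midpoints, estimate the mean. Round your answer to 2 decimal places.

Midpoints: 162, 187, 212, 237, 262
Σfm = 13×162 + 17×187 + 10×212 + 8×237 + 6×262 = 10873
n = Σf = 54
Mean = 10873 / 54 = 201.3519

201.35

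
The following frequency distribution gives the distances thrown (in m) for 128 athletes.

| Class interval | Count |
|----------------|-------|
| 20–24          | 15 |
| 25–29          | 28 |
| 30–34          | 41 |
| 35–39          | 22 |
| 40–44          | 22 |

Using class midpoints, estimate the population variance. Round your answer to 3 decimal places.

Midpoints: 22, 27, 32, 37, 42
n = 128, Σfm = 4136, mean = 32.3125
Σfm² = 138582
Σf(m − x̄)² = Σfm² − (Σfm)²/n = 138582 − 4136²/128 = 4937.5000
Population variance = 4937.5000 / 128 = 38.5742

38.574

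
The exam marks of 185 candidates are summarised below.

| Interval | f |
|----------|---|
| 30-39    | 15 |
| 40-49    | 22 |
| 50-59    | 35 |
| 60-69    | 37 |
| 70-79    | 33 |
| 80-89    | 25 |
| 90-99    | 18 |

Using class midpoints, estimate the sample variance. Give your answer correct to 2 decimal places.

300.05

Midpoints: 34.5, 44.5, 54.5, 64.5, 74.5, 84.5, 94.5
n = 185, Σfm = 12062.5, mean = 65.2027
Σfm² = 841716.25
Σf(m − x̄)² = Σfm² − (Σfm)²/n = 841716.25 − 12062.5²/185 = 55208.6486
Sample variance = 55208.6486 / 184 = 300.0470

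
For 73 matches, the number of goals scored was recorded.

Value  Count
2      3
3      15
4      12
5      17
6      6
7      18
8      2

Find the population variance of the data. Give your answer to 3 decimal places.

2.670

Values: 2, 3, 4, 5, 6, 7, 8
n = 73, Σfx = 362, mean = 4.9589
Σfx² = 1990
Σf(x − x̄)² = Σfx² − (Σfx)²/n = 1990 − 362²/73 = 194.8767
Population variance = 194.8767 / 73 = 2.6695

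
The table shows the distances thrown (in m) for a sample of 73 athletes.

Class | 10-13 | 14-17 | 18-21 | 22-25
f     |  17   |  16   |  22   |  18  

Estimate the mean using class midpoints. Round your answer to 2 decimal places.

Midpoints: 11.5, 15.5, 19.5, 23.5
Σfm = 17×11.5 + 16×15.5 + 22×19.5 + 18×23.5 = 1295.5
n = Σf = 73
Mean = 1295.5 / 73 = 17.7466

17.75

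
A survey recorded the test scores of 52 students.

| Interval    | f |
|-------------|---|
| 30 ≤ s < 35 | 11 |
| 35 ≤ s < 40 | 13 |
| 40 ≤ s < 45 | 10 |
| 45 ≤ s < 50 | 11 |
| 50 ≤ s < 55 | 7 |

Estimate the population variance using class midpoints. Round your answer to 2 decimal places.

Midpoints: 32.5, 37.5, 42.5, 47.5, 52.5
n = 52, Σfm = 2160, mean = 41.5385
Σfm² = 92075
Σf(m − x̄)² = Σfm² − (Σfm)²/n = 92075 − 2160²/52 = 2351.9231
Population variance = 2351.9231 / 52 = 45.2293

45.23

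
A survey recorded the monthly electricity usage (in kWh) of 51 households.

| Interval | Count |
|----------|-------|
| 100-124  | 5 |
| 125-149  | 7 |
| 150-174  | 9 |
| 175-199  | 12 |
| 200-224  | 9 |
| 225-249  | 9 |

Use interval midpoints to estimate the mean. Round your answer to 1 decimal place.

Midpoints: 112, 137, 162, 187, 212, 237
Σfm = 5×112 + 7×137 + 9×162 + 12×187 + 9×212 + 9×237 = 9262
n = Σf = 51
Mean = 9262 / 51 = 181.6078

181.6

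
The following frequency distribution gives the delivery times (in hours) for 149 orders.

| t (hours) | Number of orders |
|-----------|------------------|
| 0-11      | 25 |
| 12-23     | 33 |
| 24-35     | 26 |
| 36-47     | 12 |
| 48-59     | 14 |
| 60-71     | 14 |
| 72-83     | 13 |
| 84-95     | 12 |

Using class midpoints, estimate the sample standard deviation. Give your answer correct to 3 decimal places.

27.055

Midpoints: 5.5, 17.5, 29.5, 41.5, 53.5, 65.5, 77.5, 89.5
n = 149, Σfm = 5727.5, mean = 38.4396
Σfm² = 328495.25
Σf(m − x̄)² = Σfm² − (Σfm)²/n = 328495.25 − 5727.5²/149 = 108332.4564
Sample variance = 108332.4564 / 148 = 731.9761
Standard deviation = √731.9761 = 27.0551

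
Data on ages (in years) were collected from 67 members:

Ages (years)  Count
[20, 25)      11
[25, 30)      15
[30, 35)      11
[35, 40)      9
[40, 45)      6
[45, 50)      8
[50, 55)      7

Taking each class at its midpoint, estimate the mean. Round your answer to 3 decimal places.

35.187

Midpoints: 22.5, 27.5, 32.5, 37.5, 42.5, 47.5, 52.5
Σfm = 11×22.5 + 15×27.5 + 11×32.5 + 9×37.5 + 6×42.5 + 8×47.5 + 7×52.5 = 2357.5
n = Σf = 67
Mean = 2357.5 / 67 = 35.1866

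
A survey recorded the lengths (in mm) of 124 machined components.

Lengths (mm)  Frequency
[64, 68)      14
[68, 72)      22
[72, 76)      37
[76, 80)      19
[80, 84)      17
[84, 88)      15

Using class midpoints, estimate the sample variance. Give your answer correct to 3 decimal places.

36.607

Midpoints: 66, 70, 74, 78, 82, 86
n = 124, Σfm = 9368, mean = 75.5484
Σfm² = 712240
Σf(m − x̄)² = Σfm² − (Σfm)²/n = 712240 − 9368²/124 = 4502.7097
Sample variance = 4502.7097 / 123 = 36.6074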